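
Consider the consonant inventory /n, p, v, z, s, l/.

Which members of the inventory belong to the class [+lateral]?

l

The feature [lateral] marks segments produced with airflow around the side(s) of the tongue. In this inventory /l/ has that property, so it is [+lateral]; /n, p, v, z, s/ are [−lateral].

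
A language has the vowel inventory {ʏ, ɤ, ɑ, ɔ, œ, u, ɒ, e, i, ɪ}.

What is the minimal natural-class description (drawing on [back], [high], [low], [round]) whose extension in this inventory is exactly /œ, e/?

[-high, -back]

Every target segment is [-high], [-back]; each remaining inventory member fails at least one of these. Each conjunct is needed — [-back] alone would also admit /ʏ, i, ɪ/; [-high] alone would also admit /ɤ, ɑ, ɔ, ɒ/ — and no other single listed feature has exactly this extension, so two is the minimum.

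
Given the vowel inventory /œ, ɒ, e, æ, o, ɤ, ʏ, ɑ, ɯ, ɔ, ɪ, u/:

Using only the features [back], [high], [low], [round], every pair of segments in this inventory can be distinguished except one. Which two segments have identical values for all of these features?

ɔ, o

Both /ɔ/ and /o/ are [+back], [-high], [-low], [+round]. Since the list omits [tense] — which does distinguish the mid back rounded lax vowel from the mid back rounded tense vowel — this pair collapses; all other pairs remain distinct.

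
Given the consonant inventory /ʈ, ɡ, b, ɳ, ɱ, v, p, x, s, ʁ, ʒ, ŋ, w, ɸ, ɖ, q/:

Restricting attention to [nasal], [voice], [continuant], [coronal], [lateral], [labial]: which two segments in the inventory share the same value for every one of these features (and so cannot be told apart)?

/v/ (voiced labiodental fricative) and /w/ (labial-velar glide) are both [-nasal], [+voice], [+continuant], [-coronal], [-lateral], [+labial], so none of the listed features separates them. (They do differ in [sonorant], [round] and [dorsal], which are not among the given features.) Every other pair in the inventory differs on at least one listed feature.

v, w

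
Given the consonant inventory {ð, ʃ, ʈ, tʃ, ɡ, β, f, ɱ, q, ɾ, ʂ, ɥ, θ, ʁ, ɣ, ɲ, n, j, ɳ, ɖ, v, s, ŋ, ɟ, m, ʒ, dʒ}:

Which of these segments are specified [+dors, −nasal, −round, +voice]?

ɡ, ʁ, ɣ, j, ɟ

First, the [+dorsal] segments are /ɡ, q, ɥ, ʁ, ɣ, ɲ, j, ŋ, ɟ/.
Of those, [−nasal] gives /ɡ, q, ɥ, ʁ, ɣ, j, ɟ/.
Then [−round] gives /ɡ, q, ʁ, ɣ, j, ɟ/.
Intersecting with [+voice] leaves /ɡ, ʁ, ɣ, j, ɟ/.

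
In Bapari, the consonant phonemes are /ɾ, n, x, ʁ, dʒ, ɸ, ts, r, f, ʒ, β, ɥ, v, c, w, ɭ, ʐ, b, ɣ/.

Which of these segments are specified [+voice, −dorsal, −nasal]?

Eliminate segments failing any feature: /n/ is [+nasal]; /x, ɸ, ts, f, c/ are [−voice]; /ʁ, ɥ, w, ɣ/ are [+dorsal]. The remaining /ɾ, dʒ, r, ʒ, β, v, ɭ, ʐ, b/ satisfy [+voice], [−dorsal], [−nasal].

ɾ, dʒ, r, ʒ, β, v, ɭ, ʐ, b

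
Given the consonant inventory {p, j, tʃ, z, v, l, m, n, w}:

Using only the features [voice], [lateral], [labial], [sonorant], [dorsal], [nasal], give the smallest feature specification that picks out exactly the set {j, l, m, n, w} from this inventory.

[+sonorant]

/j, l, m, n, w/ are exactly the [+sonorant] segments in the inventory, so a single feature suffices.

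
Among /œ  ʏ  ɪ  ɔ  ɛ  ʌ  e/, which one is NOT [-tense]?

e

/ɪ, ɔ, ʌ, œ, ɛ, ʏ/ are all [-tense]; /e/ (mid front unrounded tense vowel) is [+tense].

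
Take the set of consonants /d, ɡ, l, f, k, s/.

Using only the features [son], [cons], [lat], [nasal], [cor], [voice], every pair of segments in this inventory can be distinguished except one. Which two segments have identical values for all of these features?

k, f

Both /k/ and /f/ are [−sonorant], [+consonantal], [−lateral], [−nasal], [−coronal], [−voice]. Since the list omits [continuant], [labial] and [dorsal] — which do distinguish the voiceless velar stop from the voiceless labiodental fricative — this pair collapses; all other pairs remain distinct.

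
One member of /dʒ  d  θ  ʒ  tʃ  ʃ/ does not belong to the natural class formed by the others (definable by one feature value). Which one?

[distributed] groups all but one: /dʒ, tʃ, θ, ʒ, ʃ/ share [+distributed] while /d/ (voiced alveolar stop) alone is [−distributed]. Removing any other segment would not leave a single-feature class that excludes it.

d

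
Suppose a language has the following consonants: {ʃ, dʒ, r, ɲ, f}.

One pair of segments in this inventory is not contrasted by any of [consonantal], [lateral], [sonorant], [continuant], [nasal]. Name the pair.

f, ʃ

On the given features, /f/ and /ʃ/ have an identical profile: [+consonantal], [−lateral], [−sonorant], [+continuant], [−nasal]. No other two segments in the inventory coincide on all 5 features. (They do differ in [labial] and [coronal], which are not among the given features.)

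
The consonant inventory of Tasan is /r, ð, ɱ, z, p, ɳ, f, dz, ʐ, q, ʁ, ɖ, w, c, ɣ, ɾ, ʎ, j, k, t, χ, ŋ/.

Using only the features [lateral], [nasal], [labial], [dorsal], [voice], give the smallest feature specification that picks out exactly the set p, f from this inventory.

The class [-voice], [+labial] has exactly /p, f/ as its extension in this inventory. No smaller conjunction from the listed features achieves this: [+labial] alone would also admit /ɱ, w/; [-voice] alone would also admit /q, c, k, t, …/; and checking the remaining single features turns up none with this extension.

[-voice, +labial]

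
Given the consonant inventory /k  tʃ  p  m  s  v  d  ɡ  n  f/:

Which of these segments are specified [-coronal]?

The [-coronal] segments here are /k, p, m, v, ɡ, f/; the remaining /tʃ, s, d, n/ are [+coronal].

k, p, m, v, ɡ, f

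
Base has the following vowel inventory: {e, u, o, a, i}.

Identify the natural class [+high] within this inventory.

u, i

The feature [high] marks segments produced with the tongue body raised. In this inventory /u, i/ have that property, so they are [+high]; /e, o, a/ are [−high].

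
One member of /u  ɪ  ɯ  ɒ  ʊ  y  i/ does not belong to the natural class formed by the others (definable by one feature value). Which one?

ɒ

[high] (equivalently [low]) groups all but one: /ɯ, y, i, ʊ, u, ɪ/ share [+high] while /ɒ/ (low back rounded vowel) alone is [−high]. Removing any other segment would not leave a single-feature class that excludes it.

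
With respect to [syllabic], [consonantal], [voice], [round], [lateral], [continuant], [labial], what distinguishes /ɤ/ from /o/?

/ɤ/ is the mid back unrounded tense vowel and /o/ is the mid back rounded tense vowel. Both are [+syllabic], [−consonantal], [+voice], [−lateral], [+continuant]. /ɤ/ is [−labial] while /o/ is [+labial]; /ɤ/ is [−round] while /o/ is [+round], so the distinguishing features are [labial], [round].

[labial], [round]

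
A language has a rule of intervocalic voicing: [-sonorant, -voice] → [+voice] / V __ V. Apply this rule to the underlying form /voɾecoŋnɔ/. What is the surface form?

/c/ satisfies [-sonorant, -voice] and sits in V __ V. The [+voice] counterpart of the voiceless palatal stop is /ɟ/. Other segments in /voɾecoŋnɔ/ either fail the structural description or are not in the environment, so the surface form is [voɾeɟoŋnɔ].

[voɾeɟoŋnɔ]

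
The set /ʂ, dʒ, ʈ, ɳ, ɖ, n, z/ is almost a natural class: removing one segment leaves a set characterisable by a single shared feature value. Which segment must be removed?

dʒ

The remaining segments after removing /dʒ/ share [−distributed]; /dʒ/ (voiced postalveolar affricate) is [+distributed]. For every other candidate removal, the leftover set fails to share any single feature value that the removed segment lacks.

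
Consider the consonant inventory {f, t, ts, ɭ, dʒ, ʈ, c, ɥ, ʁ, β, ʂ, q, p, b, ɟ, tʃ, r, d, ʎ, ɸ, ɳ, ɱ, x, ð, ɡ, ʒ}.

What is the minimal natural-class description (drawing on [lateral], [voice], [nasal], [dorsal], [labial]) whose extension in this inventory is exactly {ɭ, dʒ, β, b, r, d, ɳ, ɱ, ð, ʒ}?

[+voice, -dorsal]

Every target segment is [+voice], [-dorsal]; each remaining inventory member fails at least one of these. Each conjunct is needed — [-dorsal] alone would also admit /f, t, ts, ʈ, …/; [+voice] alone would also admit /ɥ, ʁ, ɟ, ʎ, …/ — and no other single listed feature has exactly this extension, so two is the minimum.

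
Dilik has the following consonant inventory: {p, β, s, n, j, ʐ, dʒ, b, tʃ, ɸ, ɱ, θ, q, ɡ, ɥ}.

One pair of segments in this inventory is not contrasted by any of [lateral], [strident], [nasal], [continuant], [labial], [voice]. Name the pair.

β, ɥ

Both /β/ and /ɥ/ are [−lateral], [−strident], [−nasal], [+continuant], [+labial], [+voice]. Since the list omits [sonorant], [round] and [dorsal] — which do distinguish the voiced bilabial fricative from the labial-palatal glide — this pair collapses; all other pairs remain distinct.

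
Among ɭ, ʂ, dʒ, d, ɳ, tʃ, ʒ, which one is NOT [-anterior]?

d

Every segment except /d/ is [-anterior]. /d/ (voiced alveolar stop) is [+anterior], so it is the exception.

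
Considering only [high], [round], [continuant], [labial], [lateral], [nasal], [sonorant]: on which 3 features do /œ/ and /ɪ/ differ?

The two segments share [+continuant], [−lateral], [−nasal], [+sonorant]. The only features from the list on which they differ: /œ/ is [+labial] while /ɪ/ is [−labial]; /œ/ is [+round] while /ɪ/ is [−round]; /œ/ is [−high] while /ɪ/ is [+high].

[labial], [round], [high]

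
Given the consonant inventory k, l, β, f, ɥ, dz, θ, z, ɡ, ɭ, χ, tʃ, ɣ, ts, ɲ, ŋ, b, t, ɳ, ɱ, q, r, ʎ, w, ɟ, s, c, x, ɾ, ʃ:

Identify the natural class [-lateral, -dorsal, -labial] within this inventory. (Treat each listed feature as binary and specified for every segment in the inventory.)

dz, θ, z, tʃ, ts, t, ɳ, r, s, ɾ, ʃ

First, the [-lateral] segments are /k, β, f, ɥ, dz, θ, z, ɡ, χ, tʃ, ɣ, ts, ɲ, ŋ, b, t, ɳ, ɱ, q, r, w, ɟ, s, c, x, ɾ, ʃ/.
Within that set, [-dorsal] gives /β, f, dz, θ, z, tʃ, ts, b, t, ɳ, ɱ, r, s, ɾ, ʃ/.
Among these, [-labial] leaves /dz, θ, z, tʃ, ts, t, ɳ, r, s, ɾ, ʃ/.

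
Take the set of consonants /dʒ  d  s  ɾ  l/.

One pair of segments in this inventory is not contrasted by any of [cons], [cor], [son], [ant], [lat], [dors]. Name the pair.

Both /d/ and /s/ are [+consonantal], [+coronal], [−sonorant], [+anterior], [−lateral], [−dorsal]. Since the list omits [voice], [continuant] and [strident] — which do distinguish the voiced alveolar stop from the voiceless alveolar fricative — this pair collapses; all other pairs remain distinct.

d, s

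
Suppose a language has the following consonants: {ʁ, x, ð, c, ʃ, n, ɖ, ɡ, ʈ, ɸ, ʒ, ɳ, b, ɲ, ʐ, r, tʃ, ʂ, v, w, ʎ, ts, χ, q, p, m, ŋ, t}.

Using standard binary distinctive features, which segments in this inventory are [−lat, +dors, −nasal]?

ʁ, x, c, ɡ, w, χ, q

First, the [−lateral] segments are /ʁ, x, ð, c, ʃ, n, ɖ, ɡ, ʈ, ɸ, ʒ, ɳ, b, ɲ, ʐ, r, tʃ, ʂ, v, w, ts, χ, q, p, m, ŋ, t/.
Then [+dorsal] gives /ʁ, x, c, ɡ, ɲ, w, χ, q, ŋ/.
Intersecting with [−nasal] leaves /ʁ, x, c, ɡ, w, χ, q/.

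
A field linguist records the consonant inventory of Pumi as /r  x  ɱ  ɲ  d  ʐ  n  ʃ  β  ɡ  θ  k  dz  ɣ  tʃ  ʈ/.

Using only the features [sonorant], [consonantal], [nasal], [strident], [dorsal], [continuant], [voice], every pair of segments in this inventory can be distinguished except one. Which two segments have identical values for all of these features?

On the given features, /n/ and /ɱ/ have an identical profile: [+sonorant], [+consonantal], [+nasal], [-strident], [-dorsal], [-continuant], [+voice]. No other two segments in the inventory coincide on all 7 features. (They do differ in [labial] and [coronal], which are not among the given features.)

n, ɱ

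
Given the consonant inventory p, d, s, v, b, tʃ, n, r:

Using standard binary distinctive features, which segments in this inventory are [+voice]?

d, v, b, n, r

The [+voice] segments here are /d, v, b, n, r/; the remaining /p, s, tʃ/ are [-voice].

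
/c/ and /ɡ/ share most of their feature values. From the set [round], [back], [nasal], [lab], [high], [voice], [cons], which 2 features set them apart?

/c/ is the voiceless palatal stop and /ɡ/ is the voiced velar stop. Both are [-round], [-nasal], [-labial], [+high], [+consonantal]. /c/ is [-voice] while /ɡ/ is [+voice]; /c/ is [-back] while /ɡ/ is [+back], so the distinguishing features are [voice], [back].

[voice], [back]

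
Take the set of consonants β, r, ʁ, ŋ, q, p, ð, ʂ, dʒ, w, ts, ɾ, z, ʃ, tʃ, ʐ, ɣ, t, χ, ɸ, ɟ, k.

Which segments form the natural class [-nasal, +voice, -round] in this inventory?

β, r, ʁ, ð, dʒ, ɾ, z, ʐ, ɣ, ɟ

The [-nasal] segments are /β, r, ʁ, q, p, ð, ʂ, dʒ, w, ts, ɾ, z, ʃ, tʃ, ʐ, ɣ, t, χ, ɸ, ɟ, k/.
Of those, [+voice] gives /β, r, ʁ, ð, dʒ, w, ɾ, z, ʐ, ɣ, ɟ/.
Intersecting with [-round] leaves /β, r, ʁ, ð, dʒ, ɾ, z, ʐ, ɣ, ɟ/.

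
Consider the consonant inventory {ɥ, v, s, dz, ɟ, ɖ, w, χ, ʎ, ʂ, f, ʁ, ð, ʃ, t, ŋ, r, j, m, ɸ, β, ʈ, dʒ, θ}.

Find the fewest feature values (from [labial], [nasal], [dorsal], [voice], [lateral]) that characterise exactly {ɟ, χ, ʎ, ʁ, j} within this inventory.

The class [-nasal], [-labial], [+dorsal] has exactly /ɟ, χ, ʎ, ʁ, j/ as its extension in this inventory. No smaller conjunction from the listed features achieves this: [-labial, +dorsal] alone would also admit /ŋ/; [-nasal, +dorsal] alone would also admit /ɥ, w/; [-nasal, -labial] alone would also admit /s, dz, ɖ, ʂ, …/; and checking the remaining two-feature bundles turns up none with this extension.

[-nasal, -labial, +dorsal]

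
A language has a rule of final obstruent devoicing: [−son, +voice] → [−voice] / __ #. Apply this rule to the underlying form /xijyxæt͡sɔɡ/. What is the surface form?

[xijyxæt͡sɔk]

/ɡ/ satisfies [−son, +voice] and sits in __ #. The [−voice] counterpart of the voiced velar stop is /k/. Other segments in /xijyxæt͡sɔɡ/ either fail the structural description or are not in the environment, so the surface form is [xijyxæt͡sɔk].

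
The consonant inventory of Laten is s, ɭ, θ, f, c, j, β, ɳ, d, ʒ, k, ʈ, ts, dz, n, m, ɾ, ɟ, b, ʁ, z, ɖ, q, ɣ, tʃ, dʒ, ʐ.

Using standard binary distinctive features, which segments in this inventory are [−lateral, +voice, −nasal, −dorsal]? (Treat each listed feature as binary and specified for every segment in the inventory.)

Eliminate segments failing any feature: /s, θ, f, c, k, ʈ, ts, q, tʃ/ are [−voice]; /ɭ/ is [+lateral]; /j, ɟ, ʁ, ɣ/ are [+dorsal]; /ɳ, n, m/ are [+nasal]. The remaining /β, d, ʒ, dz, ɾ, b, z, ɖ, dʒ, ʐ/ satisfy [−lateral], [+voice], [−nasal], [−dorsal].

β, d, ʒ, dz, ɾ, b, z, ɖ, dʒ, ʐ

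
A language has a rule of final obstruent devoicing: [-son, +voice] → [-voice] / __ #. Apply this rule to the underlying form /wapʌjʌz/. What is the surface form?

/z/ satisfies [-son, +voice] and sits in __ #. The [-voice] counterpart of the voiced alveolar fricative is /s/. Other segments in /wapʌjʌz/ either fail the structural description or are not in the environment, so the surface form is [wapʌjʌs].

[wapʌjʌs]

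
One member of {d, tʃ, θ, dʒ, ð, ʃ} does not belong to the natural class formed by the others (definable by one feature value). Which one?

[distributed] groups all but one: /tʃ, θ, dʒ, ʃ, ð/ share [+distributed] while /d/ (voiced alveolar stop) alone is [-distributed]. Removing any other segment would not leave a single-feature class that excludes it.

d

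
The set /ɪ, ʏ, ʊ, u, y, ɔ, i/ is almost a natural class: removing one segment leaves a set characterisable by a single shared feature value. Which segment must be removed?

ɔ

[high] groups all but one: /ɪ, y, ʊ, u, i, ʏ/ share [+high] while /ɔ/ (mid back rounded lax vowel) alone is [−high]. Removing any other segment would not leave a single-feature class that excludes it.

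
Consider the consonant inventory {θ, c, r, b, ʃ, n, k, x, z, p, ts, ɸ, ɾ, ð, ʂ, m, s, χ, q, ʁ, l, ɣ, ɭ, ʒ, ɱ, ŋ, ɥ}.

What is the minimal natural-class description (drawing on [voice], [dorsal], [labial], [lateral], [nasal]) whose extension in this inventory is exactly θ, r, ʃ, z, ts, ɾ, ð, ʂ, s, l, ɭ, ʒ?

[-nasal, -labial, -dorsal]

/θ, r, ʃ, z, ts, ɾ, ð, ʂ, s, l, ɭ, ʒ/ are all [-nasal], [-labial], [-dorsal], and no other segment in the inventory matches all three values. Dropping any one of them over-generates: [-labial, -dorsal] alone would also admit /n/; [-nasal, -dorsal] alone would also admit /b, p, ɸ/; [-nasal, -labial] alone would also admit /c, k, x, χ, …/. No other combination of two listed features picks out exactly this set either, so fewer than three features will not do.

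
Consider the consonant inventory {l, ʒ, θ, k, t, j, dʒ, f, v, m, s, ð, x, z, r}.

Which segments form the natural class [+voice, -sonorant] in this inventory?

Checking each segment against [+voice], [-sonorant]: /ʒ/ (voiced postalveolar fricative), /dʒ/ (voiced postalveolar affricate), /v/ (voiced labiodental fricative), /ð/ (voiced dental fricative), /z/ (voiced alveolar fricative) satisfy every feature; every other segment in the inventory fails at least one.

ʒ, dʒ, v, ð, z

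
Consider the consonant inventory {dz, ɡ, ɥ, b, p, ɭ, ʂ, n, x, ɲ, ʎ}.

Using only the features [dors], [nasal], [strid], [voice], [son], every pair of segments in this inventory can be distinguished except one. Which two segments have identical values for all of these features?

/ʎ/ (palatal lateral approximant) and /ɥ/ (labial-palatal glide) are both [+dorsal], [−nasal], [−strident], [+voice], [+sonorant], so none of the listed features separates them. (They do differ in [lateral], [labial] and [round], which are not among the given features.) Every other pair in the inventory differs on at least one listed feature.

ʎ, ɥ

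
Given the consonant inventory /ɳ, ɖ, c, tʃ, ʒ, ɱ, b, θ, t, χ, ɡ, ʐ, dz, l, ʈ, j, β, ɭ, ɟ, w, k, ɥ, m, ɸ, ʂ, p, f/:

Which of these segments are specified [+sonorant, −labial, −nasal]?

l, j, ɭ

Eliminate segments failing any feature: /ɳ/ is [+nasal]; /ɖ, c, tʃ, ʒ, b, θ, t, χ, ɡ, ʐ, dz, ʈ, β, ɟ, k, ɸ, ʂ, p, f/ are [−sonorant]; /ɱ, w, ɥ, m/ are [+labial]. The remaining /l, j, ɭ/ satisfy [+sonorant], [−labial], [−nasal].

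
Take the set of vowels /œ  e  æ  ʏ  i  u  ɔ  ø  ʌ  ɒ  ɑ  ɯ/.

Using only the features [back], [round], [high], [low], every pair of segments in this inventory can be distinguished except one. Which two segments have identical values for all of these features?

ø, œ

/ø/ (mid front rounded tense vowel) and /œ/ (mid front rounded lax vowel) are both [−back], [+round], [−high], [−low], so none of the listed features separates them. (They do differ in [tense], which is not among the given features.) Every other pair in the inventory differs on at least one listed feature.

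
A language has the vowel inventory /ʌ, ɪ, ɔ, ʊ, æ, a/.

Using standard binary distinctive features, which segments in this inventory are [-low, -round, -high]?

ʌ

Checking each segment against [-low], [-round], [-high]: /ʌ/ (mid back unrounded lax vowel) satisfies every feature; every other segment in the inventory fails at least one.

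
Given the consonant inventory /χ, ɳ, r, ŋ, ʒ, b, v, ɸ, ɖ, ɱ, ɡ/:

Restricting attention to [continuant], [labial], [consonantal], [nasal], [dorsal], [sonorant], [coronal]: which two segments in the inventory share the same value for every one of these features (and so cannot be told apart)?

/ɸ/ (voiceless bilabial fricative) and /v/ (voiced labiodental fricative) are both [+continuant], [+labial], [+consonantal], [−nasal], [−dorsal], [−sonorant], [−coronal], so none of the listed features separates them. (They do differ in [voice], which is not among the given features.) Every other pair in the inventory differs on at least one listed feature.

ɸ, v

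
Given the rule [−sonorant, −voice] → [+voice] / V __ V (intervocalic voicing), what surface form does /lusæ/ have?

[luzæ]

The only segment in the rule's environment that also matches [−sonorant, −voice] is /s/. Applying [+voice] turns the voiceless alveolar fricative into /z/ (voiced alveolar fricative), giving [luzæ].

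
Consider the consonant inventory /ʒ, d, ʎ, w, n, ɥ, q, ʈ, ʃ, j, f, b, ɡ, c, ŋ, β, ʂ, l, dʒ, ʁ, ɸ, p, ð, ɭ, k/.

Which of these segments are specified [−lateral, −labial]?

Eliminate segments failing any feature: /ʎ, l, ɭ/ are [+lateral]; /w, ɥ, f, b, β, ɸ, p/ are [+labial]. The remaining /ʒ, d, n, q, ʈ, ʃ, j, ɡ, c, ŋ, ʂ, dʒ, ʁ, ð, k/ satisfy [−lateral], [−labial].

ʒ, d, n, q, ʈ, ʃ, j, ɡ, c, ŋ, ʂ, dʒ, ʁ, ð, k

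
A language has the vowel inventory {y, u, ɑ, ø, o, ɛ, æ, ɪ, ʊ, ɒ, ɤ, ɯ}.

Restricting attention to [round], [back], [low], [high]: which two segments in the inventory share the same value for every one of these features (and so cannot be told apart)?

ʊ, u

On the given features, /ʊ/ and /u/ have an identical profile: [+round], [+back], [−low], [+high]. No other two segments in the inventory coincide on all 4 features. (They do differ in [tense], which is not among the given features.)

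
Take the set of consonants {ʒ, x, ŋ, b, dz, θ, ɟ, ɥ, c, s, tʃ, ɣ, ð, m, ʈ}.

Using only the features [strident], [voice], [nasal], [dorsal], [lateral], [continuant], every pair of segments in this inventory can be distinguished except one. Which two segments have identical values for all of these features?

ɣ, ɥ

On the given features, /ɣ/ and /ɥ/ have an identical profile: [−strident], [+voice], [−nasal], [+dorsal], [−lateral], [+continuant]. No other two segments in the inventory coincide on all 6 features. (They do differ in [sonorant], [labial], [round] and [back], which are not among the given features.)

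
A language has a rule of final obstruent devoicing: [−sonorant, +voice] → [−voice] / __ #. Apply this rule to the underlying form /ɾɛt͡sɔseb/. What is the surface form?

[ɾɛt͡sɔsep]

The only segment in the rule's environment that also matches [−sonorant, +voice] is /b/. Applying [−voice] turns the voiced bilabial stop into /p/ (voiceless bilabial stop), giving [ɾɛt͡sɔsep].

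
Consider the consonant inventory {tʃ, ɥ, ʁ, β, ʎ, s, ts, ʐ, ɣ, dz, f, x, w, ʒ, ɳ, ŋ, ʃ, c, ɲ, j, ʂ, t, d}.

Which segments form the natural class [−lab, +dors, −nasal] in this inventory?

ʁ, ʎ, ɣ, x, c, j

Eliminate segments failing any feature: /tʃ, s, ts, ʐ, dz, ʒ, ɳ, ʃ, ʂ, t, d/ are [−dorsal]; /ɥ, β, f, w/ are [+labial]; /ŋ, ɲ/ are [+nasal]. The remaining /ʁ, ʎ, ɣ, x, c, j/ satisfy [−labial], [+dorsal], [−nasal].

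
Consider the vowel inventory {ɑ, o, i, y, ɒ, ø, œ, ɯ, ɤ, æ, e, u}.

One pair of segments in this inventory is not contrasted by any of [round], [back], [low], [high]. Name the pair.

ø, œ

Both /ø/ and /œ/ are [+round], [-back], [-low], [-high]. Since the list omits [tense] — which does distinguish the mid front rounded tense vowel from the mid front rounded lax vowel — this pair collapses; all other pairs remain distinct.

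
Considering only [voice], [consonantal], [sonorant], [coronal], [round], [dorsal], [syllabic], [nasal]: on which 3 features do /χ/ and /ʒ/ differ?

[voice], [coronal], [dorsal]

/χ/ (voiceless uvular fricative) and /ʒ/ (voiced postalveolar fricative) agree on [+consonantal], [−sonorant], [−round], [−syllabic], [−nasal]. They differ on [voice] (/χ/ [−], /ʒ/ [+]), [coronal] (/χ/ [−], /ʒ/ [+]), [dorsal] (/χ/ [+], /ʒ/ [−]).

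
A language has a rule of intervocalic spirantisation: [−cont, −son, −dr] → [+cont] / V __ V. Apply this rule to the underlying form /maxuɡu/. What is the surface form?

The only segment in the rule's environment that also matches [−cont, −son, −dr] is /ɡ/. Applying [+continuant] turns the voiced velar stop into /ɣ/ (voiced velar fricative), giving [maxuɣu].

[maxuɣu]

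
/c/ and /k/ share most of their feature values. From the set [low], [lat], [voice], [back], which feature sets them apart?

The two segments share [−low], [−lateral], [−voice]. The only feature from the list on which they differ: /c/ is [−back] while /k/ is [+back].

[back]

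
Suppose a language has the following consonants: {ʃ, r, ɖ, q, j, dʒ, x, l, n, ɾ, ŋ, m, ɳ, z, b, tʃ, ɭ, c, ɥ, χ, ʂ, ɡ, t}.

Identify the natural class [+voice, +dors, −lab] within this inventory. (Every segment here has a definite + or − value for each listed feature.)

j, ŋ, ɡ

Eliminate segments failing any feature: /ʃ, q, x, tʃ, c, χ, ʂ, t/ are [−voice]; /r, ɖ, dʒ, l, n, ɾ, m, ɳ, z, b, ɭ/ are [−dorsal]; /ɥ/ is [+labial]. The remaining /j, ŋ, ɡ/ satisfy [+voice], [+dorsal], [−labial].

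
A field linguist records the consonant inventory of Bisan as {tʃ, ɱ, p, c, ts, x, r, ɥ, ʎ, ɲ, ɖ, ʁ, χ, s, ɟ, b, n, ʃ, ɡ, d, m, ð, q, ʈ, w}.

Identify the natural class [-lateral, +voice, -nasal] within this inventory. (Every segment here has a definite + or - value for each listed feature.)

r, ɥ, ɖ, ʁ, ɟ, b, ɡ, d, ð, w

Among the inventory, the [-lateral] segments are /tʃ, ɱ, p, c, ts, x, r, ɥ, ɲ, ɖ, ʁ, χ, s, ɟ, b, n, ʃ, ɡ, d, m, ð, q, ʈ, w/.
Within that set, [+voice] gives /ɱ, r, ɥ, ɲ, ɖ, ʁ, ɟ, b, n, ɡ, d, m, ð, w/.
Within that set, [-nasal] leaves /r, ɥ, ɖ, ʁ, ɟ, b, ɡ, d, ð, w/.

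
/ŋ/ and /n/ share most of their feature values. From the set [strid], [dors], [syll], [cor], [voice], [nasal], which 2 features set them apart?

[coronal], [dorsal]

/ŋ/ is the velar nasal and /n/ is the alveolar nasal. Both are [−strident], [−syllabic], [+voice], [+nasal]. /ŋ/ is [−coronal] while /n/ is [+coronal]; /ŋ/ is [+dorsal] while /n/ is [−dorsal], so the distinguishing features are [coronal], [dorsal].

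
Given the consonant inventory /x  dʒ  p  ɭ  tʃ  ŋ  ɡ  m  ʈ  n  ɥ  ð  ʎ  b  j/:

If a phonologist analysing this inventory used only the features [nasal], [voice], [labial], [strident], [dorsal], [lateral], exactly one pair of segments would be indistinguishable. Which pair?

j, ɡ

Both /j/ and /ɡ/ are [−nasal], [+voice], [−labial], [−strident], [+dorsal], [−lateral]. Since the list omits [sonorant], [continuant] and [back] — which do distinguish the palatal glide from the voiced velar stop — this pair collapses; all other pairs remain distinct.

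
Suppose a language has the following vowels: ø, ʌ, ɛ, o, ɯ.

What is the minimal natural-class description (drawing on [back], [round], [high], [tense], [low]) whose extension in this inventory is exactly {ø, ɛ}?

[−back]

/ø, ɛ/ are exactly the [−back] segments in the inventory, so a single feature suffices.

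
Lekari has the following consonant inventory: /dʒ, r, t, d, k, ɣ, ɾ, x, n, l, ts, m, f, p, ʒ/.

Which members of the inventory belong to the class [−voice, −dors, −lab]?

The [−voice] segments are /t, k, x, ts, f, p/.
Then [−dorsal] gives /t, ts, f, p/.
Of those, [−labial] leaves /t, ts/.

t, ts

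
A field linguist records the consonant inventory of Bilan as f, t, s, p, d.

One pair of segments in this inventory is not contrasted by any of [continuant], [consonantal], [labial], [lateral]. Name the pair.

/d/ (voiced alveolar stop) and /t/ (voiceless alveolar stop) are both [-continuant], [+consonantal], [-labial], [-lateral], so none of the listed features separates them. (They do differ in [voice], which is not among the given features.) Every other pair in the inventory differs on at least one listed feature.

d, t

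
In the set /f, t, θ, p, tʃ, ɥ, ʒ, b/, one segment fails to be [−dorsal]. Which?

/ɥ/ is the labial-palatal glide, which is [+dorsal]; the rest — /t, ʒ, θ, b, f, p, tʃ/ — are [−dorsal].

ɥ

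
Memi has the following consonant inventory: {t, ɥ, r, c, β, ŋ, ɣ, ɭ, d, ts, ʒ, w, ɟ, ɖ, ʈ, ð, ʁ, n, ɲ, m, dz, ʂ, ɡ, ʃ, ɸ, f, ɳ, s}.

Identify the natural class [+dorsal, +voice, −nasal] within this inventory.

ɥ, ɣ, w, ɟ, ʁ, ɡ

First, the [+dorsal] segments are /ɥ, c, ŋ, ɣ, w, ɟ, ʁ, ɲ, ɡ/.
Within that set, [+voice] gives /ɥ, ŋ, ɣ, w, ɟ, ʁ, ɲ, ɡ/.
Among these, [−nasal] leaves /ɥ, ɣ, w, ɟ, ʁ, ɡ/.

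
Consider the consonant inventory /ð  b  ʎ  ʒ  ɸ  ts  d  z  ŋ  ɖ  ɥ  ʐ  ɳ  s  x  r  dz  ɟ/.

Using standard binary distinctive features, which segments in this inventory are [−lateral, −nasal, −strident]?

Checking each segment against [−lateral], [−nasal], [−strident]: /ð/ (voiced dental fricative), /b/ (voiced bilabial stop), /ɸ/ (voiceless bilabial fricative), /d/ (voiced alveolar stop), /ɖ/ (voiced retroflex stop), /ɥ/ (labial-palatal glide), among others, satisfy every feature; every other segment in the inventory fails at least one.

ð, b, ɸ, d, ɖ, ɥ, x, r, ɟ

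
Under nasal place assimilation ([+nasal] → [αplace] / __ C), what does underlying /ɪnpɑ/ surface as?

[ɪmpɑ]

In /ɪnpɑ/, the nasal /n/ precedes /p/, which is [+labial]. The nasal assimilates in place, becoming the [+labial] nasal /m/. The surface form is [ɪmpɑ].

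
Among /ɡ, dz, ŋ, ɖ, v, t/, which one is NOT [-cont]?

v

/v/ is the voiced labiodental fricative, which is [+continuant]; the rest — /dz, ɖ, t, ŋ, ɡ/ — are [-continuant].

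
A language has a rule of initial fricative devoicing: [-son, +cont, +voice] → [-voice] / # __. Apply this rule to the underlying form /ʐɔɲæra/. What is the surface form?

[ʂɔɲæra]

Only the initial segment /ʐ/ is both word-initial and matches the structural description. It is a voiced retroflex fricative, so [-son, +cont, +voice] holds; changing it to [-voice] with all other features held fixed yields /ʂ/ (voiceless retroflex fricative). No other segment meets both the structural description and the environment, so the output is [ʂɔɲæra].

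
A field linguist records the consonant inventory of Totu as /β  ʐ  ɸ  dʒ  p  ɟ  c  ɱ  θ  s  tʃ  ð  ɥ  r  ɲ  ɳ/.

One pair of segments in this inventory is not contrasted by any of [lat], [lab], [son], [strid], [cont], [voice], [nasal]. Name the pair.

Both /ɳ/ and /ɲ/ are [-lateral], [-labial], [+sonorant], [-strident], [-continuant], [+voice], [+nasal]. Since the list omits [dorsal] — which does distinguish the retroflex nasal from the palatal nasal — this pair collapses; all other pairs remain distinct.

ɳ, ɲ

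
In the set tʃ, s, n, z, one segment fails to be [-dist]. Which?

tʃ

Every segment except /tʃ/ is [-distributed]. /tʃ/ (voiceless postalveolar affricate) is [+distributed], so it is the exception.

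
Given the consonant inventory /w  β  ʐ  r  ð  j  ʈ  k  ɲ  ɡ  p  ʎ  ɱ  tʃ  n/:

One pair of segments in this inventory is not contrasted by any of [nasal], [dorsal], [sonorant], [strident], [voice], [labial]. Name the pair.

j, ʎ

Both /j/ and /ʎ/ are [−nasal], [+dorsal], [+sonorant], [−strident], [+voice], [−labial]. Since the list omits [lateral] — which does distinguish the palatal glide from the palatal lateral approximant — this pair collapses; all other pairs remain distinct.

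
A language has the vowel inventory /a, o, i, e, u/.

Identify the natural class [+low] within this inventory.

The feature [low] marks segments produced with the tongue body lowered. In this inventory /a/ has that property, so it is [+low]; /o, i, e, u/ are [-low].

a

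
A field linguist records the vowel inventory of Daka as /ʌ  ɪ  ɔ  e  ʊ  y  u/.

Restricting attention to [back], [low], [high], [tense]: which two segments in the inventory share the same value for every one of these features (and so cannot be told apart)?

ʌ, ɔ

On the given features, /ʌ/ and /ɔ/ have an identical profile: [+back], [-low], [-high], [-tense]. No other two segments in the inventory coincide on all 4 features. (They do differ in [labial] and [round], which are not among the given features.)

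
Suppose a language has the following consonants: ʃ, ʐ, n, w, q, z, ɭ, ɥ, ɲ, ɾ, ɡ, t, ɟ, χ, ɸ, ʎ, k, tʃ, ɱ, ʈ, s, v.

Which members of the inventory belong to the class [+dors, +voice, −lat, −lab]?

Checking each segment against [+dorsal], [+voice], [−lateral], [−labial]: /ɲ/ (palatal nasal), /ɡ/ (voiced velar stop), /ɟ/ (voiced palatal stop) satisfy every feature; every other segment in the inventory fails at least one.

ɲ, ɡ, ɟ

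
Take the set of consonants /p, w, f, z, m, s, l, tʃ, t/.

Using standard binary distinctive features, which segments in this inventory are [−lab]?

z, s, l, tʃ, t

The feature [labial] marks segments articulated with one or both lips. In this inventory /z, s, l, tʃ, t/ lack that property, so they are [−labial]; /p, w, f, m/ are [+labial].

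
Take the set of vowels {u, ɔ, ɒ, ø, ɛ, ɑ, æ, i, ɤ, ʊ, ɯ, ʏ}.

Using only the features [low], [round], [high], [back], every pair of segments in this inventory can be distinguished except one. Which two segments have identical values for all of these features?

u, ʊ

Both /u/ and /ʊ/ are [-low], [+round], [+high], [+back]. Since the list omits [tense] — which does distinguish the high back rounded tense vowel from the high back rounded lax vowel — this pair collapses; all other pairs remain distinct.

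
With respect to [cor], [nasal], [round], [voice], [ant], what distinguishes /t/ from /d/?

The two segments share [+coronal], [−nasal], [−round], [+anterior]. The only feature from the list on which they differ: /t/ is [−voice] while /d/ is [+voice].

[voice]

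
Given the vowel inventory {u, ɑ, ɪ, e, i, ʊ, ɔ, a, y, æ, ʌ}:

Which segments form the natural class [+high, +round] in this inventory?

The [+high] segments are /u, ɪ, i, ʊ, y/.
Within that set, [+round] leaves /u, ʊ, y/.

u, ʊ, y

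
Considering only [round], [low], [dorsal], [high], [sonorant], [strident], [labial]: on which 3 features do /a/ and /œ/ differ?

[labial], [round], [low]

The two segments share [+dorsal], [−high], [+sonorant], [−strident]. The only features from the list on which they differ: /a/ is [−labial] while /œ/ is [+labial]; /a/ is [−round] while /œ/ is [+round]; /a/ is [+low] while /œ/ is [−low].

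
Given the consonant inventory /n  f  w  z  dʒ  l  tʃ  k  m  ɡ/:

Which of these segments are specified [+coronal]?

The [+coronal] segments here are /n, z, dʒ, l, tʃ/; the remaining /f, w, k, m, ɡ/ are [−coronal].

n, z, dʒ, l, tʃ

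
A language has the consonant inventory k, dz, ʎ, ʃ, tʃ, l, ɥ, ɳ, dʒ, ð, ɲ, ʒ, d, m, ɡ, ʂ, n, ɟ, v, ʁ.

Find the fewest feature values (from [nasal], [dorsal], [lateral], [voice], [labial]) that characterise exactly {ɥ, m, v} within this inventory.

[+labial]

The target set is precisely the extension of [+labial] in this inventory.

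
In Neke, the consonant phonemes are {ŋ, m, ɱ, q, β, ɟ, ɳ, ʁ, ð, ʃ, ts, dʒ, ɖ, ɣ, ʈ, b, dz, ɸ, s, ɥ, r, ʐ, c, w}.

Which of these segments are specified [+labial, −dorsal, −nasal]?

Checking each segment against [+labial], [−dorsal], [−nasal]: /β/ (voiced bilabial fricative), /b/ (voiced bilabial stop), /ɸ/ (voiceless bilabial fricative) satisfy every feature; every other segment in the inventory fails at least one.

β, b, ɸ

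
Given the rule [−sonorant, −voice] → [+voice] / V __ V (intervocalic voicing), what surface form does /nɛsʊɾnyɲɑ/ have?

Only /s/ occurs between two vowels (/ɛ/ __ /ʊ/) and matches the structural description. It is a voiceless alveolar fricative, so [−sonorant, −voice] holds; changing it to [+voice] with all other features held fixed yields /z/ (voiced alveolar fricative). No other segment meets both the structural description and the environment, so the output is [nɛzʊɾnyɲɑ].

[nɛzʊɾnyɲɑ]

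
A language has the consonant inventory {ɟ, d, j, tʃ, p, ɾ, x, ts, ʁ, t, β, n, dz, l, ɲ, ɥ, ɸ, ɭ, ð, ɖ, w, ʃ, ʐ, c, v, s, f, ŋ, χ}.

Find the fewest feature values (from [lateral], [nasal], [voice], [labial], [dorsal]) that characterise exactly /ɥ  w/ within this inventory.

[+labial, +dorsal]

/ɥ, w/ are all [+labial], [+dorsal], and no other segment in the inventory matches both values. Dropping any one of them over-generates: [+dorsal] alone would also admit /ɟ, j, x, ʁ, …/; [+labial] alone would also admit /p, β, ɸ, v, …/. No other single listed feature picks out exactly this set either, so fewer than two features will not do.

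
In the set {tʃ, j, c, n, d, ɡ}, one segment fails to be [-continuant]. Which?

j

/tʃ, c, ɡ, d, n/ are all [-continuant]; /j/ (palatal glide) is [+continuant].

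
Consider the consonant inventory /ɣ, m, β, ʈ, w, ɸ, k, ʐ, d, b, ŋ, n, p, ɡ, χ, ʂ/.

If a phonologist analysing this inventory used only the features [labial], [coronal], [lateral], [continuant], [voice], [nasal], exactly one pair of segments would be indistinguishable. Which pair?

w, β

Both /w/ and /β/ are [+labial], [−coronal], [−lateral], [+continuant], [+voice], [−nasal]. Since the list omits [sonorant], [round] and [dorsal] — which do distinguish the labial-velar glide from the voiced bilabial fricative — this pair collapses; all other pairs remain distinct.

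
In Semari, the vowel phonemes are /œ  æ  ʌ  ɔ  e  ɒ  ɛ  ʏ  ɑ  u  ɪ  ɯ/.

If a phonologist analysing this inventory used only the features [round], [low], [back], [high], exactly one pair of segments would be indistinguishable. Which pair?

e, ɛ

On the given features, /e/ and /ɛ/ have an identical profile: [−round], [−low], [−back], [−high]. No other two segments in the inventory coincide on all 4 features. (They do differ in [tense], which is not among the given features.)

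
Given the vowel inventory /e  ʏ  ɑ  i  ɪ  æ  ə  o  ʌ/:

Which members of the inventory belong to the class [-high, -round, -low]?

Checking each segment against [-high], [-round], [-low]: /e/ (mid front unrounded tense vowel), /ə/ (mid central vowel (schwa)), /ʌ/ (mid back unrounded lax vowel) satisfy every feature; every other segment in the inventory fails at least one.

e, ə, ʌ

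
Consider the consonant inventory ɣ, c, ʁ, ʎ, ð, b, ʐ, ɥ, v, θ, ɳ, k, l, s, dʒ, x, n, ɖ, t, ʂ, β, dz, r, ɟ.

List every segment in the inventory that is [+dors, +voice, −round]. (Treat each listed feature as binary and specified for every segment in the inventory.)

ɣ, ʁ, ʎ, ɟ

The [+dorsal] segments are /ɣ, c, ʁ, ʎ, ɥ, k, x, ɟ/.
Intersecting with [+voice] gives /ɣ, ʁ, ʎ, ɥ, ɟ/.
Of those, [−round] leaves /ɣ, ʁ, ʎ, ɟ/.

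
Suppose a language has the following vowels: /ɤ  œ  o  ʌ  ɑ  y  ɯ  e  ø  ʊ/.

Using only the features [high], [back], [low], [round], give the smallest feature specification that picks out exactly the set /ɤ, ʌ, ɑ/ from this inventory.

[−high, +back, −round]

The class [−high], [+back], [−round] has exactly /ɤ, ʌ, ɑ/ as its extension in this inventory. No smaller conjunction from the listed features achieves this: [+back, −round] alone would also admit /ɯ/; [−high, −round] alone would also admit /e/; [−high, +back] alone would also admit /o/; and checking the remaining two-feature bundles turns up none with this extension.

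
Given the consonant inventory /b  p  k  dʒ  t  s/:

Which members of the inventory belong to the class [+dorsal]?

k

The [+dorsal] segments here are /k/; the remaining /b, p, dʒ, t, s/ are [-dorsal].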